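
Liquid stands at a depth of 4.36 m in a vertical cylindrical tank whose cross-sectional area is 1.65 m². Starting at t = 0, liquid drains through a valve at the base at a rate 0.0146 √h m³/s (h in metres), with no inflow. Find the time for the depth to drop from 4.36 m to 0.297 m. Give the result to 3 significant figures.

349 s

Unsteady balance on liquid volume: A dh/dt = −0.0146 √h.
∫ h^(−1/2) dh = −(0.0146/A) ∫ dt, giving 2√h = 2√h₀ − (0.0146/A) t.
t = 2A(√h₀ − √h)/0.0146 = 2·1.65·(√4.36 − √0.297)/0.0146
  = 3.3000 × (2.0881 − 0.54498) / 0.0146 = 348.78 s.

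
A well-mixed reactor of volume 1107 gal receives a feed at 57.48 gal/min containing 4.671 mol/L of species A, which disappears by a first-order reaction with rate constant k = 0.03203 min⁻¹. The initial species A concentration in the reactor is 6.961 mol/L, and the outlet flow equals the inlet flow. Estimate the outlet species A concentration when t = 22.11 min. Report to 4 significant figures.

Species balance: V dC/dt = Q C_in − Q C − k V C.
dC/dt = (Q/V) C_in − (Q/V + k) C; effective rate a = Q/V + k = 0.0519241 + 0.03203 = 0.0839541 min⁻¹.
C_ss = Q C_in/(Q + kV) = 2.88893 mol/L; C(t) = C_ss + (C₀ − C_ss) e^(−a t).
C(22.11) = 2.88893 + (4.07207)·e^(−0.0839541·22.11) = 2.88893 + (4.07207)·0.156261 = 3.52524 mol/L.

3.525 mol/L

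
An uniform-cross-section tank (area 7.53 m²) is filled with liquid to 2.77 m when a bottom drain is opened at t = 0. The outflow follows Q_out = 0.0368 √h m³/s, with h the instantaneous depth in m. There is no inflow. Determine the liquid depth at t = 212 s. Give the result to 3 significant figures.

1.31 m

Unsteady balance on liquid volume: A dh/dt = −0.0368 √h.
∫ h^(−1/2) dh = −(0.0368/A) ∫ dt, giving 2√h = 2√h₀ − (0.0368/A) t.
√h = √2.77 − 0.0368·212/(2·7.53) = 1.6643 − 0.51803 = 1.1463.
h = 1.1463² = 1.3140 m.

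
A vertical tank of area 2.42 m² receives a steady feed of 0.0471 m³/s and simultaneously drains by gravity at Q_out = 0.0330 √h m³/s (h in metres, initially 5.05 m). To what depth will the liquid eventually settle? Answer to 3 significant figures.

2.04 m

Mass balance (ρ constant): A dh/dt = Q_in − 0.0330 √h. At steady state dh/dt = 0:
Q_in = 0.0330 √h_ss ⇒ √h_ss = 0.0471/0.0330 = 1.4273.
h_ss = 1.4273² = 2.0371 m. (Since h₀ = 5.05 m > h_ss, the level will fall toward this value.)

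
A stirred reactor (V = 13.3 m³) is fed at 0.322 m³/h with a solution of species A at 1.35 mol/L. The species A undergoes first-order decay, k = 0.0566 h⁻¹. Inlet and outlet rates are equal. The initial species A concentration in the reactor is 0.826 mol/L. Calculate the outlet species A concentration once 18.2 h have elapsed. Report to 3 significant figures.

Species balance: V dC/dt = Q C_in − Q C − k V C.
This is linear with rate a = Q/V + k = 0.080811 h⁻¹.
C_ss = Q C_in/(Q + kV) = 0.40445 mol/L; C(t) = C_ss + (C₀ − C_ss) e^(−a t).
C(18.2) = 0.40445 + (0.42155)·e^(−0.080811·18.2) = 0.40445 + (0.42155)·0.22975 = 0.50131 mol/L.

0.501 mol/L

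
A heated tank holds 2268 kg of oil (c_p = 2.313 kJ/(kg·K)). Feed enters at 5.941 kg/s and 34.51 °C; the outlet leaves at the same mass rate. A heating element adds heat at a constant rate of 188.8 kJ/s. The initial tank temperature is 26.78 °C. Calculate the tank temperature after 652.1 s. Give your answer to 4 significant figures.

44.36 °C

M c_p dT/dt = ṁ c_p (T_in − T) + Q̇.
τ = M/ṁ = 381.754 s; T_ss = T_in + Q̇/(ṁ c_p) = 34.51 + 188.8/(5.941·2.313) = 48.2494 °C.
T approaches T_ss exponentially: T(t) = T_ss + (T₀ − T_ss) e^(−t/τ).
T(652.1) = 48.2494 + (-21.4694)·e^(−652.1/381.754) = 48.2494 + (-21.4694)·0.181197 = 44.3592 °C.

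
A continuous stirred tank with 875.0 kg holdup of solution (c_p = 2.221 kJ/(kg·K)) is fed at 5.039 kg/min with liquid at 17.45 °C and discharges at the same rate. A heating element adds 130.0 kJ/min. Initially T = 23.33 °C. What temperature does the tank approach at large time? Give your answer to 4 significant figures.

M c_p dT/dt = ṁ c_p (T_in − T) + Q̇.
At steady state dT/dt = 0 ⇒ T_ss = T_in + Q̇/(ṁ c_p) = 17.45 + 130.0/(5.039·2.221) = 29.0658 °C.

29.07 °C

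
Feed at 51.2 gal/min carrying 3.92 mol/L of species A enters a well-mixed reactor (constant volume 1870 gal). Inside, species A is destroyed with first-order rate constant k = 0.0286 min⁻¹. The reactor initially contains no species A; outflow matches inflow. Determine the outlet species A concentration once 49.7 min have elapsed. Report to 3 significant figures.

1.80 mol/L

V dC/dt = Q(C_in − C) − k V C.
dC/dt = (Q/V) C_in − (Q/V + k) C; effective rate a = Q/V + k = 0.027380 + 0.0286 = 0.055980 min⁻¹.
C_ss = Q C_in/(Q + kV) = 1.9173 mol/L; C(t) = C_ss + (C₀ − C_ss) e^(−a t).
C(49.7) = 1.9173 + (-1.9173)·e^(−0.055980·49.7) = 1.9173 + (-1.9173)·0.061903 = 1.7986 mol/L.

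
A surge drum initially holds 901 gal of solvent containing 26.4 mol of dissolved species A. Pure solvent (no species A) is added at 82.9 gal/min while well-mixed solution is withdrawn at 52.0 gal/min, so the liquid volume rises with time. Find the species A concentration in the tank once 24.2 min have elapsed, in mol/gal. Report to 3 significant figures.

0.00579 mol/gal

Total volume: dV/dt = Q_in − Q_out = 30.900 gal/min, so V(t) = 901 + 30.900 t and V(24.2) = 1648.8 gal.
No species A enters, so dm/dt = −Q_out · (m/V).
Separate: dm/m = −Q_out dt/V(t) ⇒ ln(m/m₀) = −(Q_out/(Q_in−Q_out)) ln(V/V₀).
m = m₀ (V₀/V)^(Q_out/(Q_in−Q_out)) = 26.4 × (901/1648.8)^(1.6828) = 9.5491 mol.
C = m/V = 9.5491/1648.8 = 0.0057916 mol/gal.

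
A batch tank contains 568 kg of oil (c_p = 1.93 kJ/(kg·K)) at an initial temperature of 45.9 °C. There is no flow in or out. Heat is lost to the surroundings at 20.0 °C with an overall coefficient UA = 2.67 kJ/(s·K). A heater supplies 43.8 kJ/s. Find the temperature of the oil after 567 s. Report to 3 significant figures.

Lumped-capacitance energy balance: M c_p dT/dt = UA(T_amb − T) + Q̇.
dT/dt = (T_ss − T)/τ with T_ss = T_amb + Q̇/UA = 20.0 + 43.8/2.67 = 36.404 °C, τ = M c_p/UA = 568·1.93/2.67 = 410.58 s.
Solution: T(t) = T_ss + (T₀ − T_ss) e^(−t/τ).
T(567) = 36.404 + (9.4955)·0.25133 = 38.791 °C.

38.8 °C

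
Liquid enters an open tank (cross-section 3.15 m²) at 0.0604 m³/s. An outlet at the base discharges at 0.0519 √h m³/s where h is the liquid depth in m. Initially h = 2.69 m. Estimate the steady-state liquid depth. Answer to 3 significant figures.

Level balance: A dh/dt = 0.0604 − 0.0519 √h. Setting dh/dt = 0:
Q_in = 0.0519 √h_ss ⇒ √h_ss = 0.0604/0.0519 = 1.1638.
h_ss = 1.1638² = 1.3544 m. (Since h₀ = 2.69 m > h_ss, the level will fall toward this value.)

1.35 m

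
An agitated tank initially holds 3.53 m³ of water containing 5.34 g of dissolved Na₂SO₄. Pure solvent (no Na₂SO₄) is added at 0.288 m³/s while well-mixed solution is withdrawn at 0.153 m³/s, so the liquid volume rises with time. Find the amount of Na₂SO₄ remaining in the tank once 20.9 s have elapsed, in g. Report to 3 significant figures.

Let m(t) be the amount of Na₂SO₄. Volume: V(t) = V₀ + (Q_in − Q_out) t = 3.53 + 0.13500 t; V(20.9) = 6.3515 m³.
Solute balance: dm/dt = 0 − Q_out C = −Q_out m/V(t).
Separate: dm/m = −Q_out dt/V(t) ⇒ ln(m/m₀) = −(Q_out/(Q_in−Q_out)) ln(V/V₀).
m = m₀ (V₀/V)^(Q_out/(Q_in−Q_out)) = 5.34 × (3.53/6.3515)^(1.1333) = 2.7443 g.

2.74 g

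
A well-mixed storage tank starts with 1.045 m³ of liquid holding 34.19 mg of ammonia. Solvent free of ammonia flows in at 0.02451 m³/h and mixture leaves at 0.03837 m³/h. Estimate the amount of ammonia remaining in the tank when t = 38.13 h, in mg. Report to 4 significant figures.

Let m(t) be the amount of ammonia. Volume: V(t) = V₀ + (Q_in − Q_out) t = 1.045 − 0.0138600 t; V(38.13) = 0.516518 m³.
Species balance (pure solvent in): dm/dt = −Q_out · m/V(t).
Separate: dm/m = −Q_out dt/V(t) ⇒ ln(m/m₀) = −(Q_out/(Q_in−Q_out)) ln(V/V₀).
m = m₀ (V₀/V)^(Q_out/(Q_in−Q_out)) = 34.19 × (1.045/0.516518)^(-2.76840) = 4.86054 mg.

4.861 mg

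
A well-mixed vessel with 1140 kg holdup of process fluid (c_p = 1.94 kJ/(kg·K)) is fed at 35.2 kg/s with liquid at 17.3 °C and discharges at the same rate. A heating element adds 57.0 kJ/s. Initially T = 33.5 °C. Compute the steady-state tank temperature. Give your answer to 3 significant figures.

Energy balance: M c_p dT/dt = ṁ c_p (T_in − T) + 57.0.
At steady state dT/dt = 0 ⇒ T_ss = T_in + Q̇/(ṁ c_p) = 17.3 + 57.0/(35.2·1.94) = 18.135 °C.

18.1 °C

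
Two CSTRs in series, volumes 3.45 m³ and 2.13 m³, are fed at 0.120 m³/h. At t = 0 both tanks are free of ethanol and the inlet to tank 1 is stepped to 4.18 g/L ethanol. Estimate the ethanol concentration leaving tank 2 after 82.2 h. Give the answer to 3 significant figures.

Time constants: τᵢ = Vᵢ/Q for each well-mixed tank.
τ₁ = 3.45/0.120 = 28.750 h; τ₂ = 2.13/0.120 = 17.750 h.
Tank 1: C₁ = C_in(1 − e^(−t/τ₁)). Tank 2 (τ₁ ≠ τ₂): C₂ = C_in[1 − (τ₁ e^(−t/τ₁) − τ₂ e^(−t/τ₂))/(τ₁ − τ₂)].
At t = 82.2: e^(−t/τ₁) = 0.057319, e^(−t/τ₂) = 0.0097451.
C₂ = 4.18·[1 − (28.750·0.057319 − 17.750·0.0097451)/(11.000)] = 4.18·0.86592 = 3.6195 g/L.

3.62 g/L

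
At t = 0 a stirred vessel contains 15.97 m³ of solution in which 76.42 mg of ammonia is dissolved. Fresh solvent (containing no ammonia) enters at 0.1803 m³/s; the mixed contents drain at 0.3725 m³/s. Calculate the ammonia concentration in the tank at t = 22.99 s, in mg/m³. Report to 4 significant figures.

3.531 mg/m³

Let m(t) be the amount of ammonia. Volume: V(t) = V₀ + (Q_in − Q_out) t = 15.97 − 0.192200 t; V(22.99) = 11.5513 m³.
Solute balance: dm/dt = 0 − Q_out C = −Q_out m/V(t).
Separate: dm/m = −Q_out dt/V(t) ⇒ ln(m/m₀) = −(Q_out/(Q_in−Q_out)) ln(V/V₀).
m = m₀ (V₀/V)^(Q_out/(Q_in−Q_out)) = 76.42 × (15.97/11.5513)^(-1.93809) = 40.7916 mg.
C = m/V = 40.7916/11.5513 = 3.53133 mg/m³.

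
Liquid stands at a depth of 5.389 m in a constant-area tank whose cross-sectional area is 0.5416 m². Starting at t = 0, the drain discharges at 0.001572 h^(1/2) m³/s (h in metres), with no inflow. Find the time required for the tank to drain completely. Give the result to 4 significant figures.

A dh/dt = −Q_out = −0.001572 √h.
∫ h^(−1/2) dh = −(0.001572/A) ∫ dt, giving 2√h = 2√h₀ − (0.001572/A) t.
Tank is empty when √h = 0: t_empty = 2A√h₀/0.001572.
t_empty = 2·0.5416·√5.389/0.001572 = 1.08320·2.32142/0.001572 = 1599.60 s.

1600 s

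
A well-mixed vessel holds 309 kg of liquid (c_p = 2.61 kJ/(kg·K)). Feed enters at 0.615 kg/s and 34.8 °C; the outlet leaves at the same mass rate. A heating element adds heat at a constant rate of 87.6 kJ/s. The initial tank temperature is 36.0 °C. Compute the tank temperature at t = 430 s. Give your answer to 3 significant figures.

66.7 °C

Unsteady energy balance on the tank contents: M c_p dT/dt = ṁ c_p (T_in − T) + 87.6.
Rearrange: dT/dt = (T_ss − T)/τ with τ = M/ṁ = 502.44 s and T_ss = T_in + Q̇/(ṁ c_p) = 89.374 °C.
Integrating: T(t) = T_ss + (T₀ − T_ss) e^(−t/τ).
T(430) = 89.374 + (-53.374)·e^(−430/502.44) = 89.374 + (-53.374)·0.42493 = 66.694 °C.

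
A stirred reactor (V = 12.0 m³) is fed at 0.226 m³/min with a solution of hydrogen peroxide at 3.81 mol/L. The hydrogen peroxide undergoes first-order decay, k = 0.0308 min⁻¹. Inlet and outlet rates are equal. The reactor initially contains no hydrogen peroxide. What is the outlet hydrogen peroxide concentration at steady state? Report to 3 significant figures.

Accumulation = in − out − consumed: V dC/dt = Q C_in − Q C − k V C.
At steady state: 0 = Q C_in − (Q + kV) C_ss, so C_ss = Q C_in/(Q + kV).
C_ss = 0.226·3.81/(0.226 + 0.0308·12.0) = 0.86106/0.59560 = 1.4457 mol/L.

1.45 mol/L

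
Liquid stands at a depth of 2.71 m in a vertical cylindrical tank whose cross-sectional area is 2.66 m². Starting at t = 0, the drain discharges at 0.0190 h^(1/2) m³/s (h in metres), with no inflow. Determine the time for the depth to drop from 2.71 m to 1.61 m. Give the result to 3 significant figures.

106 s

A dh/dt = −Q_out = −0.0190 √h.
This is separable: 2 d(√h)/dt = −0.0190/A, so √h = √h₀ − (0.0190/(2A)) t.
t = 2A(√h₀ − √h)/0.0190 = 2·2.66·(√2.71 − √1.61)/0.0190
  = 5.3200 × (1.6462 − 1.2689) / 0.0190 = 105.66 s.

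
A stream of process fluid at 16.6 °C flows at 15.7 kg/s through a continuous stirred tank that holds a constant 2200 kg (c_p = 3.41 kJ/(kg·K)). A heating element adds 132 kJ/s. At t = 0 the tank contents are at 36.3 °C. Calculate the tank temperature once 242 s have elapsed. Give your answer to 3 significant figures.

Heat balance on the well-mixed liquid: M c_p dT/dt = ṁ c_p (T_in − T) + 132.
Rearrange: dT/dt = (T_ss − T)/τ with τ = M/ṁ = 140.13 s and T_ss = T_in + Q̇/(ṁ c_p) = 19.066 °C.
This is linear first-order; T(t) = T_ss + (T₀ − T_ss) e^(−t/τ).
T(242) = 19.066 + (17.234)·e^(−242/140.13) = 19.066 + (17.234)·0.17782 = 22.130 °C.

22.1 °C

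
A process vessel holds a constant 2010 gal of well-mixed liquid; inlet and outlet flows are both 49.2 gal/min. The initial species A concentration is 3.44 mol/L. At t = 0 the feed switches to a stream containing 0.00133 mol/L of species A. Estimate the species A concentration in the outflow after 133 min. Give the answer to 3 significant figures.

Species balance on the tank: V dC/dt = Q(C_in − C).
Time constant τ = V/Q = 2010/49.2 = 40.854 min.
Integrating: C(t) = C_in + (C₀ − C_in) e^(−t/τ).
C(133) = 0.00133 + (3.44 − 0.00133)·e^(−133/40.854) = 0.00133 + (3.4387)·0.038561 = 0.13393 mol/L.

0.134 mol/L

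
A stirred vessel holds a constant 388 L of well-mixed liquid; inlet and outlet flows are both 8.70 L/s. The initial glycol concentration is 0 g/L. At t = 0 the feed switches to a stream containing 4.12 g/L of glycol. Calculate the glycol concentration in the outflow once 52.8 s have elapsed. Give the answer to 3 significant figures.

Accumulation = in − out for the solute gives V dC/dt = Q(C_in − C).
Time constant τ = V/Q = 388/8.70 = 44.598 s.
C approaches C_in exponentially: C(t) = C_in + (C₀ − C_in) e^(−t/τ).
C(52.8) = 4.12 + (0 − 4.12)·e^(−52.8/44.598) = 4.12 + (-4.1200)·0.30608 = 2.8590 g/L.

2.86 g/L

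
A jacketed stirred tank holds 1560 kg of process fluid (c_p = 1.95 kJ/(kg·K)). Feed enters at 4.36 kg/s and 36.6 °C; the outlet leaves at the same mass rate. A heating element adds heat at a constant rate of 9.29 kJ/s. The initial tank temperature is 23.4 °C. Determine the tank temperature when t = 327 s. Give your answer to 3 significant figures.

32.0 °C

M c_p dT/dt = ṁ c_p (T_in − T) + Q̇.
Rearrange: dT/dt = (T_ss − T)/τ with τ = M/ṁ = 357.80 s and T_ss = T_in + Q̇/(ṁ c_p) = 37.693 °C.
Integrating: T(t) = T_ss + (T₀ − T_ss) e^(−t/τ).
T(327) = 37.693 + (-14.293)·e^(−327/357.80) = 37.693 + (-14.293)·0.40095 = 31.962 °C.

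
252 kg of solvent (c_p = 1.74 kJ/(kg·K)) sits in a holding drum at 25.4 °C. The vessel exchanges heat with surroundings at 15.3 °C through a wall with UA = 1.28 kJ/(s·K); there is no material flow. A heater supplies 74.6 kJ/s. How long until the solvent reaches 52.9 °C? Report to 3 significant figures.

M c_p dT/dt = −UA(T − T_amb) + Q̇.
τ = M c_p/UA = 342.56 s; T_ss = T_amb + Q̇/UA = 15.3 + 74.6/1.28 = 73.581 °C.
T(t) = T_ss + (T₀ − T_ss)e^(−t/τ); set T = 52.9:
t = −τ ln[(T − T_ss)/(T₀ − T_ss)] = −342.56 · ln(0.42924) = 289.72 s.

290 s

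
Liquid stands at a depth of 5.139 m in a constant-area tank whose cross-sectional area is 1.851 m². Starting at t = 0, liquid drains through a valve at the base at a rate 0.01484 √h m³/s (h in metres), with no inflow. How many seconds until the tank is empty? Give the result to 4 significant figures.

565.5 s

With no inflow, A dh/dt = −0.01484 √h.
Separate and integrate: 2(√h − √h₀) = −(0.01484/A) t.
Tank is empty when √h = 0: t_empty = 2A√h₀/0.01484.
t_empty = 2·1.851·√5.139/0.01484 = 3.70200·2.26694/0.01484 = 565.512 s.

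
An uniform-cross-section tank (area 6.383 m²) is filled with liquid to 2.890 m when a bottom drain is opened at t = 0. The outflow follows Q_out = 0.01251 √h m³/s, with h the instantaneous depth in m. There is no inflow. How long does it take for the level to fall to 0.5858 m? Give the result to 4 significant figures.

With no inflow, A dh/dt = −0.01251 √h.
This is separable: 2 d(√h)/dt = −0.01251/A, so √h = √h₀ − (0.01251/(2A)) t.
t = 2A(√h₀ − √h)/0.01251 = 2·6.383·(√2.890 − √0.5858)/0.01251
  = 12.7660 × (1.70000 − 0.765376) / 0.01251 = 953.750 s.

953.8 s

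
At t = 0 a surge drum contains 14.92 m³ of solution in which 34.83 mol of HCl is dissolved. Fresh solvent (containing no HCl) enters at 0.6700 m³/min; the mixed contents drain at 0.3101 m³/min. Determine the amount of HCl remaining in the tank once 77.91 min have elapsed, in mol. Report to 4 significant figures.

14.00 mol

Let m(t) be the amount of HCl. Volume: V(t) = V₀ + (Q_in − Q_out) t = 14.92 + 0.359900 t; V(77.91) = 42.9598 m³.
Species balance (pure solvent in): dm/dt = −Q_out · m/V(t).
dm/m = −Q_out dt/(V₀ + 0.359900 t); integrating gives ln(m/m₀) = −(Q_out/(Q_in−Q_out)) ln(V/V₀).
m = m₀ (V₀/V)^(Q_out/(Q_in−Q_out)) = 34.83 × (14.92/42.9598)^(0.861628) = 14.0027 mol.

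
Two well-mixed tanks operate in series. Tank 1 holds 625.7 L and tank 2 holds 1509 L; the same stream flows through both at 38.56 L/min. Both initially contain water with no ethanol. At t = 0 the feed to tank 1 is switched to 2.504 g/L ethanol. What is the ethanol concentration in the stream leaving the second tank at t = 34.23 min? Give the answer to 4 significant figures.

Species balance on tank i: dCᵢ/dt = (Cᵢ₋₁ − Cᵢ)/τᵢ with τᵢ = Vᵢ/Q.
τ₁ = 625.7/38.56 = 16.2267 min; τ₂ = 1509/38.56 = 39.1338 min.
Solving the cascade with C₁(0)=C₂(0)=0 gives C₂(t) = C_in[1 − (τ₁ e^(−t/τ₁) − τ₂ e^(−t/τ₂))/(τ₁ − τ₂)].
At t = 34.23: e^(−t/τ₁) = 0.121300, e^(−t/τ₂) = 0.416991.
C₂ = 2.504·[1 − (16.2267·0.121300 − 39.1338·0.416991)/(-22.9072)] = 2.504·0.373551 = 0.935373 g/L.

0.9354 g/L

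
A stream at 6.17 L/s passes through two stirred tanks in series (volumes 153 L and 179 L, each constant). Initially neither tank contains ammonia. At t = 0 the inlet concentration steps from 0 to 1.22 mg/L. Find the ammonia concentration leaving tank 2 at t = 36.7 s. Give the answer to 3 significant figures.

0.484 mg/L

Time constants: τᵢ = Vᵢ/Q for each well-mixed tank.
τ₁ = 153/6.17 = 24.797 s; τ₂ = 179/6.17 = 29.011 s.
Tank 1: C₁ = C_in(1 − e^(−t/τ₁)). Tank 2 (τ₁ ≠ τ₂): C₂ = C_in[1 − (τ₁ e^(−t/τ₁) − τ₂ e^(−t/τ₂))/(τ₁ − τ₂)].
At t = 36.7: e^(−t/τ₁) = 0.22764, e^(−t/τ₂) = 0.28223.
C₂ = 1.22·[1 − (24.797·0.22764 − 29.011·0.28223)/(-4.2139)] = 1.22·0.39650 = 0.48373 mg/L.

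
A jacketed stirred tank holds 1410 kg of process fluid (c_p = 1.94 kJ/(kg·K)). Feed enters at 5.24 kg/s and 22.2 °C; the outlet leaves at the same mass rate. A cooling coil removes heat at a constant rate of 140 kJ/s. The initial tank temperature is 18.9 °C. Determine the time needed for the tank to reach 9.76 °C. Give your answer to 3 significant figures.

555 s

M c_p dT/dt = ṁ c_p (T_in − T) − Q̇.
τ = M/ṁ = 269.08 s; T_ss = T_in − Q̇/(ṁ c_p) = 8.4281 °C.
T(t) = T_ss + (T₀ − T_ss) e^(−t/τ). Set T = 9.76:
e^(−t/τ) = (9.76 − 8.4281)/(18.9 − 8.4281) = 0.12719
t = −269.08 · ln(0.12719) = 554.87 s.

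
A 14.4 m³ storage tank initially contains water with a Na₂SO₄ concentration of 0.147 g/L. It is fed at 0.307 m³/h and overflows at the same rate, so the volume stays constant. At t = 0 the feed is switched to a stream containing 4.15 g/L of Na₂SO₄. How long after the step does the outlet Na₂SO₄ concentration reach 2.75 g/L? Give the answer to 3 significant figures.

49.3 h

Accumulation = in − out for the solute gives V dC/dt = Q(C_in − C), so τ = V/Q = 46.906 h.
C(t) = C_in + (C₀ − C_in) e^(−t/τ). Set C = 2.75 and solve for t:
e^(−t/τ) = (C − C_in)/(C₀ − C_in) = (2.75 − 4.15)/(0.147 − 4.15) = 0.34974
t = −τ ln(…) = 46.906 × 1.0506 = 49.278 h.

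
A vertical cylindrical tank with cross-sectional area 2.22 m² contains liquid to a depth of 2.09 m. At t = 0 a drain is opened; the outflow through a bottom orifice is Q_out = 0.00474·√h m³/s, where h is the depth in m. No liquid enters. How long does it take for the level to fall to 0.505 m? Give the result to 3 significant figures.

With no inflow, A dh/dt = −0.00474 √h.
This is separable: 2 d(√h)/dt = −0.00474/A, so √h = √h₀ − (0.00474/(2A)) t.
t = 2A(√h₀ − √h)/0.00474 = 2·2.22·(√2.09 − √0.505)/0.00474
  = 4.4400 × (1.4457 − 0.71063) / 0.00474 = 688.53 s.

689 s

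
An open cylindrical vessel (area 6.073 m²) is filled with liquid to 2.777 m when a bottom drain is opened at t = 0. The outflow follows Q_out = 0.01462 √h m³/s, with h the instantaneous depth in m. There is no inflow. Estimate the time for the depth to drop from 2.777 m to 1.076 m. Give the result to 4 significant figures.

522.7 s

A dh/dt = −Q_out = −0.01462 √h.
∫ h^(−1/2) dh = −(0.01462/A) ∫ dt, giving 2√h = 2√h₀ − (0.01462/A) t.
t = 2A(√h₀ − √h)/0.01462 = 2·6.073·(√2.777 − √1.076)/0.01462
  = 12.1460 × (1.66643 − 1.03730) / 0.01462 = 522.668 s.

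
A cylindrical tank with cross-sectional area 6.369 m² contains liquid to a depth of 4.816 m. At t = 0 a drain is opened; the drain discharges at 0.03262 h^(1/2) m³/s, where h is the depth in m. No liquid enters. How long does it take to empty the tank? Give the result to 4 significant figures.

857.0 s

A dh/dt = −Q_out = −0.03262 √h.
Separate and integrate: 2(√h − √h₀) = −(0.03262/A) t.
Set h = 0: 2√h₀ = (0.03262/A) t_empty ⇒ t_empty = 2A√h₀/0.03262.
t_empty = 2·6.369·√4.816/0.03262 = 12.7380·2.19454/0.03262 = 856.960 s.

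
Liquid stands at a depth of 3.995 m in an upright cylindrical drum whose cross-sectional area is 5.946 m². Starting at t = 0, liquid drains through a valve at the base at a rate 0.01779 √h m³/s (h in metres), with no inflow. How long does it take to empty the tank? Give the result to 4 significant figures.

A dh/dt = −Q_out = −0.01779 √h.
This is separable: 2 d(√h)/dt = −0.01779/A, so √h = √h₀ − (0.01779/(2A)) t.
Tank is empty when √h = 0: t_empty = 2A√h₀/0.01779.
t_empty = 2·5.946·√3.995/0.01779 = 11.8920·1.99875/0.01779 = 1336.10 s.

1336 s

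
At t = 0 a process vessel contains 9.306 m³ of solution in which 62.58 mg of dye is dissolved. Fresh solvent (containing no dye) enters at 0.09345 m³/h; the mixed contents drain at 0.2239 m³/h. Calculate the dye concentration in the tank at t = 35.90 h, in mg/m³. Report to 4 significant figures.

Total volume: dV/dt = Q_in − Q_out = -0.130450 m³/h, so V(t) = 9.306 − 0.130450 t and V(35.90) = 4.62284 m³.
Solute balance: dm/dt = 0 − Q_out C = −Q_out m/V(t).
dm/m = −Q_out dt/(V₀ − 0.130450 t); integrating gives ln(m/m₀) = −(Q_out/(Q_in−Q_out)) ln(V/V₀).
m = m₀ (V₀/V)^(Q_out/(Q_in−Q_out)) = 62.58 × (9.306/4.62284)^(-1.71637) = 18.8326 mg.
C = m/V = 18.8326/4.62284 = 4.07382 mg/m³.

4.074 mg/m³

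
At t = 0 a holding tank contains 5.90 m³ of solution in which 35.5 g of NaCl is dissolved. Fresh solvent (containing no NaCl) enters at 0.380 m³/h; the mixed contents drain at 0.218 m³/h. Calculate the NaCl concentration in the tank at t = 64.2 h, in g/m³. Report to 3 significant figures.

0.555 g/m³

Let m(t) be the amount of NaCl. Volume: V(t) = V₀ + (Q_in − Q_out) t = 5.90 + 0.16200 t; V(64.2) = 16.300 m³.
Solute balance: dm/dt = 0 − Q_out C = −Q_out m/V(t).
Separate: dm/m = −Q_out dt/V(t) ⇒ ln(m/m₀) = −(Q_out/(Q_in−Q_out)) ln(V/V₀).
m = m₀ (V₀/V)^(Q_out/(Q_in−Q_out)) = 35.5 × (5.90/16.300)^(1.3457) = 9.0431 g.
C = m/V = 9.0431/16.300 = 0.55478 g/m³.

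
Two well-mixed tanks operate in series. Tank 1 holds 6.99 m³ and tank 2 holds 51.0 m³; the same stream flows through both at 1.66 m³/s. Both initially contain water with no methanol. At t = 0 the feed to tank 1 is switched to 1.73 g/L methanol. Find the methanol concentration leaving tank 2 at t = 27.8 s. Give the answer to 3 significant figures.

0.919 g/L

Species balance on tank i: dCᵢ/dt = (Cᵢ₋₁ − Cᵢ)/τᵢ with τᵢ = Vᵢ/Q.
τ₁ = 6.99/1.66 = 4.2108 s; τ₂ = 51.0/1.66 = 30.723 s.
Tank 1: C₁ = C_in(1 − e^(−t/τ₁)). Tank 2 (τ₁ ≠ τ₂): C₂ = C_in[1 − (τ₁ e^(−t/τ₁) − τ₂ e^(−t/τ₂))/(τ₁ − τ₂)].
At t = 27.8: e^(−t/τ₁) = 0.0013576, e^(−t/τ₂) = 0.40460.
C₂ = 1.73·[1 − (4.2108·0.0013576 − 30.723·0.40460)/(-26.512)] = 1.73·0.53136 = 0.91925 g/L.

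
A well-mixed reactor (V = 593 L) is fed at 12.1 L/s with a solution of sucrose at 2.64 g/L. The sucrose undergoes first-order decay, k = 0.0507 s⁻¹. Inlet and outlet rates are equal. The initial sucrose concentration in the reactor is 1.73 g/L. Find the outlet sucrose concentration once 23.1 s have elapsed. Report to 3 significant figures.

0.946 g/L

Accumulation = in − out − consumed: V dC/dt = Q C_in − Q C − k V C.
This is linear with rate a = Q/V + k = 0.071105 s⁻¹.
C_ss = Q C_in/(Q + kV) = 0.75759 g/L; C(t) = C_ss + (C₀ − C_ss) e^(−a t).
C(23.1) = 0.75759 + (0.97241)·e^(−0.071105·23.1) = 0.75759 + (0.97241)·0.19349 = 0.94575 g/L.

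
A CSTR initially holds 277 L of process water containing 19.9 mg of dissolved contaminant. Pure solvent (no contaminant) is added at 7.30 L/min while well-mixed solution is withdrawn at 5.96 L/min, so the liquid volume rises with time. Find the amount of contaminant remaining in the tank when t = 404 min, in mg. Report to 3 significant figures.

0.161 mg

Let m(t) be the amount of contaminant. Volume: V(t) = V₀ + (Q_in − Q_out) t = 277 + 1.3400 t; V(404) = 818.36 L.
Solute balance: dm/dt = 0 − Q_out C = −Q_out m/V(t).
Separate: dm/m = −Q_out dt/V(t) ⇒ ln(m/m₀) = −(Q_out/(Q_in−Q_out)) ln(V/V₀).
m = m₀ (V₀/V)^(Q_out/(Q_in−Q_out)) = 19.9 × (277/818.36)^(4.4478) = 0.16082 mg.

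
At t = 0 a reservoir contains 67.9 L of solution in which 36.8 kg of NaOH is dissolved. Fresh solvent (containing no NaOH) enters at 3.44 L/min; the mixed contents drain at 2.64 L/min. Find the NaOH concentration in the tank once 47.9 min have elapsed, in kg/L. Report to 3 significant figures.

0.0791 kg/L

Let m(t) be the amount of NaOH. Volume: V(t) = V₀ + (Q_in − Q_out) t = 67.9 + 0.80000 t; V(47.9) = 106.22 L.
Species balance (pure solvent in): dm/dt = −Q_out · m/V(t).
dm/m = −Q_out dt/(V₀ + 0.80000 t); integrating gives ln(m/m₀) = −(Q_out/(Q_in−Q_out)) ln(V/V₀).
m = m₀ (V₀/V)^(Q_out/(Q_in−Q_out)) = 36.8 × (67.9/106.22)^(3.3000) = 8.4050 kg.
C = m/V = 8.4050/106.22 = 0.079128 kg/L.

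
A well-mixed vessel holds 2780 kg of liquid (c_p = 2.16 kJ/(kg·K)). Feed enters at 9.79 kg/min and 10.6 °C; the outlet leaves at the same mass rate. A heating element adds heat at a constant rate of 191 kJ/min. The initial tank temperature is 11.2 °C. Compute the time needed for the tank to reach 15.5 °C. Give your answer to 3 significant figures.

203 min

M c_p dT/dt = ṁ c_p (T_in − T) + Q̇.
τ = M/ṁ = 283.96 min; T_ss = T_in + Q̇/(ṁ c_p) = 19.632 °C.
T(t) = T_ss + (T₀ − T_ss) e^(−t/τ). Set T = 15.5:
e^(−t/τ) = (15.5 − 19.632)/(11.2 − 19.632) = 0.49005
t = −283.96 · ln(0.49005) = 202.53 min.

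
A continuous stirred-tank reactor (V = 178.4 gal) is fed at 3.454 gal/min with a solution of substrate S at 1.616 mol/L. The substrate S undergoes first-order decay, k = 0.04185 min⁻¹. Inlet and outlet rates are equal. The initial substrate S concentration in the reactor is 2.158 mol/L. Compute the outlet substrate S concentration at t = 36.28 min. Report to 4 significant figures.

Species balance: V dC/dt = Q C_in − Q C − k V C.
This is linear with rate a = Q/V + k = 0.0612110 min⁻¹.
C_ss = Q C_in/(Q + kV) = 0.511140 mol/L; C(t) = C_ss + (C₀ − C_ss) e^(−a t).
C(36.28) = 0.511140 + (1.64686)·e^(−0.0612110·36.28) = 0.511140 + (1.64686)·0.108529 = 0.689872 mol/L.

0.6899 mol/L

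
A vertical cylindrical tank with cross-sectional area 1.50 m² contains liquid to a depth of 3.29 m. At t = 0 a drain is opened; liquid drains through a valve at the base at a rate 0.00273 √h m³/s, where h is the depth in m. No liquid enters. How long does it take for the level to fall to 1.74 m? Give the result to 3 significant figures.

With no inflow, A dh/dt = −0.00273 √h.
This is separable: 2 d(√h)/dt = −0.00273/A, so √h = √h₀ − (0.00273/(2A)) t.
t = 2A(√h₀ − √h)/0.00273 = 2·1.50·(√3.29 − √1.74)/0.00273
  = 3.0000 × (1.8138 − 1.3191) / 0.00273 = 543.68 s.

544 s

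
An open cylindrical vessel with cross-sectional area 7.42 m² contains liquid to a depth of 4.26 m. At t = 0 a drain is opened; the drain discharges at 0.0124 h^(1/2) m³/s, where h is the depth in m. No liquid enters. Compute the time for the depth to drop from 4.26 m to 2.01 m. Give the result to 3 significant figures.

773 s

A dh/dt = −Q_out = −0.0124 √h.
∫ h^(−1/2) dh = −(0.0124/A) ∫ dt, giving 2√h = 2√h₀ − (0.0124/A) t.
t = 2A(√h₀ − √h)/0.0124 = 2·7.42·(√4.26 − √2.01)/0.0124
  = 14.840 × (2.0640 − 1.4177) / 0.0124 = 773.39 s.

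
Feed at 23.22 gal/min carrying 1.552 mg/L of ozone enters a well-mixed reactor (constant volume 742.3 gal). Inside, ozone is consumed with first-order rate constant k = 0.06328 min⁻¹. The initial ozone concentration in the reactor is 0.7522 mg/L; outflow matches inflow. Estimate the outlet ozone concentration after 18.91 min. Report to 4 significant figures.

Species balance: V dC/dt = Q C_in − Q C − k V C.
dC/dt = (Q/V) C_in − (Q/V + k) C; effective rate a = Q/V + k = 0.0312812 + 0.06328 = 0.0945612 min⁻¹.
C_ss = Q C_in/(Q + kV) = 0.513407 mg/L; C(t) = C_ss + (C₀ − C_ss) e^(−a t).
C(18.91) = 0.513407 + (0.238793)·e^(−0.0945612·18.91) = 0.513407 + (0.238793)·0.167269 = 0.553350 mg/L.

0.5533 mg/L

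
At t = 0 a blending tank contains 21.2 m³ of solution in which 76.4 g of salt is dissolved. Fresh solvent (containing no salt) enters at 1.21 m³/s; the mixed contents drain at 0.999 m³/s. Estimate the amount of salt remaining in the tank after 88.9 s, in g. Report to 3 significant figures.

3.80 g

Total volume: dV/dt = Q_in − Q_out = 0.21100 m³/s, so V(t) = 21.2 + 0.21100 t and V(88.9) = 39.958 m³.
Species balance (pure solvent in): dm/dt = −Q_out · m/V(t).
Separate: dm/m = −Q_out dt/V(t) ⇒ ln(m/m₀) = −(Q_out/(Q_in−Q_out)) ln(V/V₀).
m = m₀ (V₀/V)^(Q_out/(Q_in−Q_out)) = 76.4 × (21.2/39.958)^(4.7346) = 3.8003 g.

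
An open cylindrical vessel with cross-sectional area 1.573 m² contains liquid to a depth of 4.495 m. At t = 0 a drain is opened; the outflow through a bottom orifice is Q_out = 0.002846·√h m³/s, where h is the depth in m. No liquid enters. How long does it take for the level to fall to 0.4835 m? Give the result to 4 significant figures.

With no inflow, A dh/dt = −0.002846 √h.
∫ h^(−1/2) dh = −(0.002846/A) ∫ dt, giving 2√h = 2√h₀ − (0.002846/A) t.
t = 2A(√h₀ − √h)/0.002846 = 2·1.573·(√4.495 − √0.4835)/0.002846
  = 3.14600 × (2.12014 − 0.695342) / 0.002846 = 1574.99 s.

1575 s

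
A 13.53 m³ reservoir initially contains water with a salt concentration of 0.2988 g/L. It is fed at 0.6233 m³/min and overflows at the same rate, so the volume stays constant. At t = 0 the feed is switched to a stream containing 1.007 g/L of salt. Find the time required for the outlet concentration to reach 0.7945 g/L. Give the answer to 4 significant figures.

Unsteady species balance (constant V, well mixed): V dC/dt = Q(C_in − C), so τ = V/Q = 21.7070 min.
C(t) = C_in + (C₀ − C_in) e^(−t/τ). Set C = 0.7945 and solve for t:
e^(−t/τ) = (C − C_in)/(C₀ − C_in) = (0.7945 − 1.007)/(0.2988 − 1.007) = 0.300056
t = −τ ln(…) = 21.7070 × 1.20378 = 26.1306 min.

26.13 min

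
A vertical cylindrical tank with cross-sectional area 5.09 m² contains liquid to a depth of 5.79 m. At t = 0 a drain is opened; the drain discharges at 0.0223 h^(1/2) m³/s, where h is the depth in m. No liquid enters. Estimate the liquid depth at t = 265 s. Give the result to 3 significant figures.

3.33 m

With no inflow, A dh/dt = −0.0223 √h.
Separate and integrate: 2(√h − √h₀) = −(0.0223/A) t.
√h = √5.79 − 0.0223·265/(2·5.09) = 2.4062 − 0.58050 = 1.8257.
h = 1.8257² = 3.3333 m.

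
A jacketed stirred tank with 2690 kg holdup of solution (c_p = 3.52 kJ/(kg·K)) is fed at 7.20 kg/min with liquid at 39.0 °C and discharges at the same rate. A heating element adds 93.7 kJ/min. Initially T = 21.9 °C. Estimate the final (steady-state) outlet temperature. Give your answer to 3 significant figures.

Energy balance: M c_p dT/dt = ṁ c_p (T_in − T) + 93.7.
At steady state dT/dt = 0 ⇒ T_ss = T_in + Q̇/(ṁ c_p) = 39.0 + 93.7/(7.20·3.52) = 42.697 °C.

42.7 °C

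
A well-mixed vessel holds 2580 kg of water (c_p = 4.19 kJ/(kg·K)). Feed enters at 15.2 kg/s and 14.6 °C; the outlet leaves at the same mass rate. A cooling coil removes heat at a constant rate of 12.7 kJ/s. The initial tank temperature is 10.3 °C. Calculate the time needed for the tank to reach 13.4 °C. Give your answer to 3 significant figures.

239 s

Heat balance on the well-mixed liquid: M c_p dT/dt = ṁ c_p (T_in − T) − 12.7.
τ = M/ṁ = 169.74 s; T_ss = T_in − Q̇/(ṁ c_p) = 14.401 °C.
T(t) = T_ss + (T₀ − T_ss) e^(−t/τ). Set T = 13.4:
e^(−t/τ) = (13.4 − 14.401)/(10.3 − 14.401) = 0.24401
t = −169.74 · ln(0.24401) = 239.42 s.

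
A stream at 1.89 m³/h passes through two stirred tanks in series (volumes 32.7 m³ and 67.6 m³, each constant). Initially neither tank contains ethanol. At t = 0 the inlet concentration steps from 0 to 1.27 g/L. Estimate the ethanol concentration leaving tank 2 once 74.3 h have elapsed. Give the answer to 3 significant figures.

0.978 g/L

Time constants: τᵢ = Vᵢ/Q for each well-mixed tank.
τ₁ = 32.7/1.89 = 17.302 h; τ₂ = 67.6/1.89 = 35.767 h.
Solving the cascade with C₁(0)=C₂(0)=0 gives C₂(t) = C_in[1 − (τ₁ e^(−t/τ₁) − τ₂ e^(−t/τ₂))/(τ₁ − τ₂)].
At t = 74.3: e^(−t/τ₁) = 0.013645, e^(−t/τ₂) = 0.12527.
C₂ = 1.27·[1 − (17.302·0.013645 − 35.767·0.12527)/(-18.466)] = 1.27·0.77015 = 0.97809 g/L.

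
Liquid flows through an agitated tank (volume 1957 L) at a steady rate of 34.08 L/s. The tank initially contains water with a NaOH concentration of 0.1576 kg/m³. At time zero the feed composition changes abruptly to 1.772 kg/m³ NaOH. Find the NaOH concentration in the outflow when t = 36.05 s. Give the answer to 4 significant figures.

0.9103 kg/m³

Unsteady species balance (constant V, well mixed): V dC/dt = Q(C_in − C).
So dC/dt = (C_in − C)/τ with τ = V/Q = 1957/34.08 = 57.4237 s.
Integrating: C(t) = C_in + (C₀ − C_in) e^(−t/τ).
C(36.05) = 1.772 + (0.1576 − 1.772)·e^(−36.05/57.4237) = 1.772 + (-1.61440)·0.533770 = 0.910281 kg/m³.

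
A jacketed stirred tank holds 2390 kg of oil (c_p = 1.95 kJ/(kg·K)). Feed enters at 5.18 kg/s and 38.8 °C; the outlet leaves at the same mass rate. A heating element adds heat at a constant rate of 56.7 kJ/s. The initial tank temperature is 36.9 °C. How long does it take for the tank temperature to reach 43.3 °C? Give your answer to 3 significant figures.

M c_p dT/dt = ṁ c_p (T_in − T) + Q̇.
τ = M/ṁ = 461.39 s; T_ss = T_in + Q̇/(ṁ c_p) = 44.413 °C.
T(t) = T_ss + (T₀ − T_ss) e^(−t/τ). Set T = 43.3:
e^(−t/τ) = (43.3 − 44.413)/(36.9 − 44.413) = 0.14818
t = −461.39 · ln(0.14818) = 880.95 s.

881 s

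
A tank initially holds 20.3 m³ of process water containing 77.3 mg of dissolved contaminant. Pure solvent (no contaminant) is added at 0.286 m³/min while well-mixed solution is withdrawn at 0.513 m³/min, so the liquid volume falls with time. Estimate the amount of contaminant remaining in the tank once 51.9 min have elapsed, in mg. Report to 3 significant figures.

Let m(t) be the amount of contaminant. Volume: V(t) = V₀ + (Q_in − Q_out) t = 20.3 − 0.22700 t; V(51.9) = 8.5187 m³.
Solute balance: dm/dt = 0 − Q_out C = −Q_out m/V(t).
dm/m = −Q_out dt/(V₀ − 0.22700 t); integrating gives ln(m/m₀) = −(Q_out/(Q_in−Q_out)) ln(V/V₀).
m = m₀ (V₀/V)^(Q_out/(Q_in−Q_out)) = 77.3 × (20.3/8.5187)^(-2.2599) = 10.862 mg.

10.9 mg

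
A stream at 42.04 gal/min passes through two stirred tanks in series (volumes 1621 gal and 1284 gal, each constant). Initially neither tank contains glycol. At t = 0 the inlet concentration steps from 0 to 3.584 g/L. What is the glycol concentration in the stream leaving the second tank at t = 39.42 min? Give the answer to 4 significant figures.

Species balance on tank i: dCᵢ/dt = (Cᵢ₋₁ − Cᵢ)/τᵢ with τᵢ = Vᵢ/Q.
τ₁ = 1621/42.04 = 38.5585 min; τ₂ = 1284/42.04 = 30.5423 min.
Tank 1: C₁ = C_in(1 − e^(−t/τ₁)). Tank 2 (τ₁ ≠ τ₂): C₂ = C_in[1 − (τ₁ e^(−t/τ₁) − τ₂ e^(−t/τ₂))/(τ₁ − τ₂)].
At t = 39.42: e^(−t/τ₁) = 0.359751, e^(−t/τ₂) = 0.275087.
C₂ = 3.584·[1 − (38.5585·0.359751 − 30.5423·0.275087)/(8.01618)] = 3.584·0.317671 = 1.13853 g/L.

1.139 g/L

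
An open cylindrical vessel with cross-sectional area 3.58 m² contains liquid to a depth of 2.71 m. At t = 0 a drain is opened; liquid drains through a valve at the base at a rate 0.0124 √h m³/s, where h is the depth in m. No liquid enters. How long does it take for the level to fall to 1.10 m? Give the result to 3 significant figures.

A dh/dt = −Q_out = −0.0124 √h.
∫ h^(−1/2) dh = −(0.0124/A) ∫ dt, giving 2√h = 2√h₀ − (0.0124/A) t.
t = 2A(√h₀ − √h)/0.0124 = 2·3.58·(√2.71 − √1.10)/0.0124
  = 7.1600 × (1.6462 − 1.0488) / 0.0124 = 344.95 s.

345 s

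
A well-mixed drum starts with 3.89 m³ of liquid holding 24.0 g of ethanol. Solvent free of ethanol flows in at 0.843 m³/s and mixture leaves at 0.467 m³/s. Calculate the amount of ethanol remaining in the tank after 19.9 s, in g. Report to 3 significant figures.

6.33 g

Let m(t) be the amount of ethanol. Volume: V(t) = V₀ + (Q_in − Q_out) t = 3.89 + 0.37600 t; V(19.9) = 11.372 m³.
No ethanol enters, so dm/dt = −Q_out · (m/V).
Separate: dm/m = −Q_out dt/V(t) ⇒ ln(m/m₀) = −(Q_out/(Q_in−Q_out)) ln(V/V₀).
m = m₀ (V₀/V)^(Q_out/(Q_in−Q_out)) = 24.0 × (3.89/11.372)^(1.2420) = 6.3321 g.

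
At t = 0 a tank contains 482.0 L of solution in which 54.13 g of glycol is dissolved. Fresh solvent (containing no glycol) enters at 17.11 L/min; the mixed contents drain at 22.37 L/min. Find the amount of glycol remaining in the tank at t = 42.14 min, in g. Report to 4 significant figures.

3.943 g

Total volume: dV/dt = Q_in − Q_out = -5.26000 L/min, so V(t) = 482.0 − 5.26000 t and V(42.14) = 260.344 L.
Species balance (pure solvent in): dm/dt = −Q_out · m/V(t).
Separate: dm/m = −Q_out dt/V(t) ⇒ ln(m/m₀) = −(Q_out/(Q_in−Q_out)) ln(V/V₀).
m = m₀ (V₀/V)^(Q_out/(Q_in−Q_out)) = 54.13 × (482.0/260.344)^(-4.25285) = 3.94275 g.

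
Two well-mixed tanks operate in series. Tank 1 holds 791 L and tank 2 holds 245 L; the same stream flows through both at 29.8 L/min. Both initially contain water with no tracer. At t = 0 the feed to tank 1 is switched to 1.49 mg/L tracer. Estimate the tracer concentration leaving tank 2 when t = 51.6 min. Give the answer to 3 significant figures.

1.18 mg/L

Each tank obeys Vᵢ dCᵢ/dt = Q(Cᵢ₋₁ − Cᵢ), so τᵢ = Vᵢ/Q.
τ₁ = 791/29.8 = 26.544 min; τ₂ = 245/29.8 = 8.2215 min.
Solving the cascade with C₁(0)=C₂(0)=0 gives C₂(t) = C_in[1 − (τ₁ e^(−t/τ₁) − τ₂ e^(−t/τ₂))/(τ₁ − τ₂)].
At t = 51.6: e^(−t/τ₁) = 0.14313, e^(−t/τ₂) = 0.0018804.
C₂ = 1.49·[1 − (26.544·0.14313 − 8.2215·0.0018804)/(18.322)] = 1.49·0.79348 = 1.1823 mg/L.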